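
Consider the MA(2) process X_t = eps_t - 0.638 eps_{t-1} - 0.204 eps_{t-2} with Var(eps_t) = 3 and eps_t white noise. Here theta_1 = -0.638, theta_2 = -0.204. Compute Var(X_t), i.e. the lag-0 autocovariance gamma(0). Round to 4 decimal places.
\gamma(0) = 4.3460

For an MA(q) process X_t = eps_t + sum_i theta_i eps_{t-i} with
Var(eps_t) = sigma^2, the variance is
  gamma(0) = sigma^2 * (1 + sum_i theta_i^2).
  sum_i theta_i^2 = (-0.638)^2 + (-0.204)^2 = 0.407044 + 0.041616 = 0.44866.
  gamma(0) = 3 * (1 + 0.44866) = 3 * 1.44866 = 4.34598, which rounds to 4.3460.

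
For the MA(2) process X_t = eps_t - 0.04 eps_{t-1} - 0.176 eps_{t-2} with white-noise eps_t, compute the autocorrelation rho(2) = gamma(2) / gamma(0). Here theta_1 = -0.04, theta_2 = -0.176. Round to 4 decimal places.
\rho(2) = -0.1704

For an MA(q) process with theta_0 = 1, the autocovariance is
  gamma(k) = sigma^2 * sum_{i=0..q-k} theta_i * theta_{i+k},
and rho(k) = gamma(k) / gamma(0). Sigma^2 cancels.
  numerator   = (1)*(-0.176) = -0.176.
  denominator = (1)^2 + (-0.04)^2 + (-0.176)^2 = 1.032576.
  rho(2) = -0.176 / 1.032576 = -0.1704.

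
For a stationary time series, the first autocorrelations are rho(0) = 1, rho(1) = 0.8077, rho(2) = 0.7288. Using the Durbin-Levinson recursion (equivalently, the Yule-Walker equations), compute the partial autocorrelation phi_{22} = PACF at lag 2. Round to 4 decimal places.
\phi_{22} = 0.2198

The PACF at lag k is phi_{kk}, the last component of the solution
to the Yule-Walker system G_k phi = r_k where
  (G_k)_{ij} = rho(|i - j|), (r_k)_i = rho(i), i,j = 1..k.
Equivalently, Durbin-Levinson gives phi_{kk} iteratively:
  phi_{11} = rho(1)
  phi_{kk} = [rho(k) - sum_{j=1..k-1} phi_{k-1,j} rho(k-j)]
            / [1 - sum_{j=1..k-1} phi_{k-1,j} rho(j)],
  phi_{k,j} = phi_{k-1,j} - phi_{kk} phi_{k-1,k-j},  j = 1..k-1.
Step k = 1:
  phi_11 = rho(1) = 0.8077.
Step k = 2:
  phi_22 = [rho(2) - phi_11 rho(1)] / [1 - phi_11 rho(1)] = [0.7288 - (0.8077)(0.8077)] / [1 - (0.8077)(0.8077)]
         = 0.07642071 / 0.34762071 = 0.2198.
Therefore phi_{22} = 0.2198.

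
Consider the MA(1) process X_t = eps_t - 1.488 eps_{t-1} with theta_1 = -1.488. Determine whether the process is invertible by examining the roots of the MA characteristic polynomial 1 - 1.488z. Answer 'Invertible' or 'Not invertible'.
\text{Not invertible}

The MA(q) characteristic polynomial is P(z) = 1 - 1.488z.
Invertibility requires all roots to lie outside the unit circle, i.e. |z| > 1 for every root.
This is linear in z: 1 + (-1.488) z = 0  =>  z = -1/(-1.488) = 0.672043,  |z| = 0.672043.
Moduli of all roots: 0.6720.
All moduli strictly greater than 1? No.
Verdict: Not invertible.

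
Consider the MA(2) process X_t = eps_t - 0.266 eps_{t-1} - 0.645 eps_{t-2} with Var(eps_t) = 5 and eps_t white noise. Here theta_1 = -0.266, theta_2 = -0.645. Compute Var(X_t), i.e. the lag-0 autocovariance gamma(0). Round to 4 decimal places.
\gamma(0) = 7.4339

For an MA(q) process X_t = eps_t + sum_i theta_i eps_{t-i} with
Var(eps_t) = sigma^2, the variance is
  gamma(0) = sigma^2 * (1 + sum_i theta_i^2).
  sum_i theta_i^2 = (-0.266)^2 + (-0.645)^2 = 0.070756 + 0.416025 = 0.486781.
  gamma(0) = 5 * (1 + 0.486781) = 5 * 1.486781 = 7.433905, which rounds to 7.4339.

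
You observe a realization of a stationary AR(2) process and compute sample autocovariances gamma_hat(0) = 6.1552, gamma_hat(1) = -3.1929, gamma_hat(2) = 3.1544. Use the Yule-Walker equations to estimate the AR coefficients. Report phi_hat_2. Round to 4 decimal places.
\hat\phi_{2} = 0.3330

The Yule-Walker equations for an AR(p) process read, in matrix form,
  Gamma_p phi = r_p,   with   (Gamma_p)_{ij} = gamma(|i - j|),
                       (r_p)_i = gamma(i),   i,j = 1..p.
Substitute the sample gammas (Toeplitz matrix and right-hand side of size 2):
  Gamma_p = [[6.1552, -3.1929], [-3.1929, 6.1552]]
  r_p     = [-3.1929, 3.1544]
Written out:
  6.1552 phi_1 - 3.1929 phi_2 = -3.1929
  -3.1929 phi_1 + 6.1552 phi_2 = 3.1544
Solve by Cramer's rule:
  det = gamma(0)^2 - gamma(1)^2 = (6.1552)^2 - (-3.1929)^2 = 37.88648704 - 10.19461041 = 27.69187663
  phi_hat_1 = [gamma(1) gamma(0) - gamma(1) gamma(2)] / det = [(-3.1929)(6.1552) - (-3.1929)(3.1544)] / 27.69187663 = -9.58125432 / 27.69187663 = -0.346
  phi_hat_2 = [gamma(0) gamma(2) - gamma(1)^2] / det = [(6.1552)(3.1544) - (-3.1929)^2] / 27.69187663 = 9.22135247 / 27.69187663 = 0.333
So phi_hat = [-0.3460, 0.3330].
Therefore phi_hat_2 = 0.3330.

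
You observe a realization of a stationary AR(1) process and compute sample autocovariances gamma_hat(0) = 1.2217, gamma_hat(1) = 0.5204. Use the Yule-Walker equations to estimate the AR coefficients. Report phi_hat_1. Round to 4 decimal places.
\hat\phi_{1} = 0.4260

The Yule-Walker equations for an AR(p) process read, in matrix form,
  Gamma_p phi = r_p,   with   (Gamma_p)_{ij} = gamma(|i - j|),
                       (r_p)_i = gamma(i),   i,j = 1..p.
Substitute the sample gammas (Toeplitz matrix and right-hand side of size 1):
  Gamma_p = [[1.2217]]
  r_p     = [0.5204]
With p = 1 this is the single equation gamma(0) phi_1 = gamma(1):
  phi_hat_1 = gamma(1) / gamma(0) = 0.5204 / 1.2217 = 0.4260.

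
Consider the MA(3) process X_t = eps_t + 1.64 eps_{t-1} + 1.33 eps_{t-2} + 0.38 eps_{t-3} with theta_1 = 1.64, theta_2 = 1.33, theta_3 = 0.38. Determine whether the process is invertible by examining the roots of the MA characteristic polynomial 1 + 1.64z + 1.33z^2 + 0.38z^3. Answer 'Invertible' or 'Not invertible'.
\text{Invertible}

The MA(q) characteristic polynomial is P(z) = 1 + 1.64z + 1.33z^2 + 0.38z^3.
Invertibility requires all roots to lie outside the unit circle, i.e. |z| > 1 for every root.
Degree 3: look for a simple real root z0 first, then factor out (1 - z/z0) and solve the remaining quadratic.
Testing z0 = -2: P(-2) = 1 + (1.64)(-2) + (1.33)(-2)^2 + (0.38)(-2)^3
  = 1 + (-3.28) + (5.32) + (-3.04) = 0.  So z_0 = -2 is a root, |z_0| = 2.
Divide out the factor (1 + 0.5 z) = (1 - z/z0) (since 1/z0 = -0.5):
  P(z) = (1 + 0.5 z)(1 + (1.14) z + (0.76) z^2)
  [check: z-coef 1.14 - (-0.5) = 1.64; z^2-coef 0.76 - (-0.5)(1.14) = 1.33; z^3-coef -(-0.5)(0.76) = 0.38.]
Remaining roots from the quadratic factor 1 + (1.14) z + (0.76) z^2:
  Set 1 + (1.14) z + (0.76) z^2 = 0, i.e. a z^2 + b z + c = 0 with a = 0.76, b = 1.14, c = 1.
  Discriminant D = b^2 - 4ac = (1.14)^2 - 4*(0.76)*1 = 1.2996 - (3.04) = -1.7404.
  D < 0, so the roots are the complex-conjugate pair z = (-b +/- i sqrt(-D)) / (2a) = -0.75 +/- 0.8679i.
  For a conjugate pair |z|^2 = z * conj(z) = (product of roots) = c/a = 1/(0.76) = 1.315789, so |z| = sqrt(1.315789) = 1.1471 for both roots.
Moduli of all roots: 2.0000, 1.1471, 1.1471.
All moduli strictly greater than 1? Yes.
Verdict: Invertible.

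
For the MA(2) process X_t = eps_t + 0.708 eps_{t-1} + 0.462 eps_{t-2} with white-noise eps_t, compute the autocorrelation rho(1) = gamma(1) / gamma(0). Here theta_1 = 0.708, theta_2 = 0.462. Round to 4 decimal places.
\rho(1) = 0.6037

For an MA(q) process with theta_0 = 1, the autocovariance is
  gamma(k) = sigma^2 * sum_{i=0..q-k} theta_i * theta_{i+k},
and rho(k) = gamma(k) / gamma(0). Sigma^2 cancels.
  numerator   = (1)*(0.708) + (0.708)*(0.462) = 1.035096.
  denominator = (1)^2 + (0.708)^2 + (0.462)^2 = 1.714708.
  rho(1) = 1.035096 / 1.714708 = 0.6037.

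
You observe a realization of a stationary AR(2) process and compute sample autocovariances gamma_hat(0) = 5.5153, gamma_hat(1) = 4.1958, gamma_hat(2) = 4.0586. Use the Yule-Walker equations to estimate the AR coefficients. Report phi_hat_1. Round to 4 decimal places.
\hat\phi_{1} = 0.4770

The Yule-Walker equations for an AR(p) process read, in matrix form,
  Gamma_p phi = r_p,   with   (Gamma_p)_{ij} = gamma(|i - j|),
                       (r_p)_i = gamma(i),   i,j = 1..p.
Substitute the sample gammas (Toeplitz matrix and right-hand side of size 2):
  Gamma_p = [[5.5153, 4.1958], [4.1958, 5.5153]]
  r_p     = [4.1958, 4.0586]
Written out:
  5.5153 phi_1 + 4.1958 phi_2 = 4.1958
  4.1958 phi_1 + 5.5153 phi_2 = 4.0586
Solve by Cramer's rule:
  det = gamma(0)^2 - gamma(1)^2 = (5.5153)^2 - (4.1958)^2 = 30.41853409 - 17.60473764 = 12.81379645
  phi_hat_1 = [gamma(1) gamma(0) - gamma(1) gamma(2)] / det = [(4.1958)(5.5153) - (4.1958)(4.0586)] / 12.81379645 = 6.11202186 / 12.81379645 = 0.477
  phi_hat_2 = [gamma(0) gamma(2) - gamma(1)^2] / det = [(5.5153)(4.0586) - (4.1958)^2] / 12.81379645 = 4.77965894 / 12.81379645 = 0.373
So phi_hat = [0.4770, 0.3730].
Therefore phi_hat_1 = 0.4770.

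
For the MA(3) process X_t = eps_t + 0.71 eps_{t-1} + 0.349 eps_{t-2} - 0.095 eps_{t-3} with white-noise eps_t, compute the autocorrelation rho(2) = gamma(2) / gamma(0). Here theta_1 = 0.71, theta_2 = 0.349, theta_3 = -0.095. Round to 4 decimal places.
\rho(2) = 0.1722

For an MA(q) process with theta_0 = 1, the autocovariance is
  gamma(k) = sigma^2 * sum_{i=0..q-k} theta_i * theta_{i+k},
and rho(k) = gamma(k) / gamma(0). Sigma^2 cancels.
  numerator   = (1)*(0.349) + (0.71)*(-0.095) = 0.28155.
  denominator = (1)^2 + (0.71)^2 + (0.349)^2 + (-0.095)^2 = 1.634926.
  rho(2) = 0.28155 / 1.634926 = 0.1722.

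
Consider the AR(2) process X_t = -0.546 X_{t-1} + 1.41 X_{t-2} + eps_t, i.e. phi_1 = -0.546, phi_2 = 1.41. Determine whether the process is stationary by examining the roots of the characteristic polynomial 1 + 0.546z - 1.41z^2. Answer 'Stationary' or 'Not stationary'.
\text{Not stationary}

The AR(p) characteristic polynomial is P(z) = 1 + 0.546z - 1.41z^2.
Stationarity requires all roots to lie outside the unit circle, i.e. |z| > 1 for every root.
Set 1 + (0.546) z + (-1.41) z^2 = 0, i.e. a z^2 + b z + c = 0 with a = -1.41, b = 0.546, c = 1.
Discriminant D = b^2 - 4ac = (0.546)^2 - 4*(-1.41)*1 = 0.298116 - (-5.64) = 5.938116.
D >= 0, so the roots are real: z = (-b +/- sqrt(D)) / (2a) = (-0.546 +/- 2.436825) / (-2.82).
  z_1 = (-0.546 + 2.436825) / (-2.82) = -0.6705,   |z_1| = 0.6705.
  z_2 = (-0.546 - 2.436825) / (-2.82) = 1.0577,   |z_2| = 1.0577.
Moduli of all roots: 0.6705, 1.0577.
All moduli strictly greater than 1? No.
Verdict: Not stationary.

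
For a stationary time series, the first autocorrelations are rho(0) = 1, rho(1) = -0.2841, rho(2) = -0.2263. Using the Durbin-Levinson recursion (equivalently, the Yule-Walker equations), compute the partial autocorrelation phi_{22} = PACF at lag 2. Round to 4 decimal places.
\phi_{22} = -0.3340

The PACF at lag k is phi_{kk}, the last component of the solution
to the Yule-Walker system G_k phi = r_k where
  (G_k)_{ij} = rho(|i - j|), (r_k)_i = rho(i), i,j = 1..k.
Equivalently, Durbin-Levinson gives phi_{kk} iteratively:
  phi_{11} = rho(1)
  phi_{kk} = [rho(k) - sum_{j=1..k-1} phi_{k-1,j} rho(k-j)]
            / [1 - sum_{j=1..k-1} phi_{k-1,j} rho(j)],
  phi_{k,j} = phi_{k-1,j} - phi_{kk} phi_{k-1,k-j},  j = 1..k-1.
Step k = 1:
  phi_11 = rho(1) = -0.2841.
Step k = 2:
  phi_22 = [rho(2) - phi_11 rho(1)] / [1 - phi_11 rho(1)] = [-0.2263 - (-0.2841)(-0.2841)] / [1 - (-0.2841)(-0.2841)]
         = -0.30701281 / 0.91928719 = -0.334.
Therefore phi_{22} = -0.3340.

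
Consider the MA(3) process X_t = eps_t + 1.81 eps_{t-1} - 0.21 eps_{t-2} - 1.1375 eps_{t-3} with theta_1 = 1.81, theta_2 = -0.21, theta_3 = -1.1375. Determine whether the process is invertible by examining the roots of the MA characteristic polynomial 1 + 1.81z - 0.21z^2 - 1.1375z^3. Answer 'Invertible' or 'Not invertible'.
\text{Not invertible}

The MA(q) characteristic polynomial is P(z) = 1 + 1.81z - 0.21z^2 - 1.1375z^3.
Invertibility requires all roots to lie outside the unit circle, i.e. |z| > 1 for every root.
Degree 3: look for a simple real root z0 first, then factor out (1 - z/z0) and solve the remaining quadratic.
Testing z0 = -0.8: P(-0.8) = 1 + (1.81)(-0.8) + (-0.21)(-0.8)^2 + (-1.1375)(-0.8)^3
  = 1 + (-1.448) + (-0.1344) + (0.5824) = 0.  So z_0 = -0.8 is a root, |z_0| = 0.8.
Divide out the factor (1 + 1.25 z) = (1 - z/z0) (since 1/z0 = -1.25):
  P(z) = (1 + 1.25 z)(1 + (0.56) z + (-0.91) z^2)
  [check: z-coef 0.56 - (-1.25) = 1.81; z^2-coef -0.91 - (-1.25)(0.56) = -0.21; z^3-coef -(-1.25)(-0.91) = -1.1375.]
Remaining roots from the quadratic factor 1 + (0.56) z + (-0.91) z^2:
  Set 1 + (0.56) z + (-0.91) z^2 = 0, i.e. a z^2 + b z + c = 0 with a = -0.91, b = 0.56, c = 1.
  Discriminant D = b^2 - 4ac = (0.56)^2 - 4*(-0.91)*1 = 0.3136 - (-3.64) = 3.9536.
  D >= 0, so the roots are real: z = (-b +/- sqrt(D)) / (2a) = (-0.56 +/- 1.988366) / (-1.82).
    z_1 = (-0.56 + 1.988366) / (-1.82) = -0.7848,   |z_1| = 0.7848.
    z_2 = (-0.56 - 1.988366) / (-1.82) = 1.4002,   |z_2| = 1.4002.
Moduli of all roots: 0.8000, 0.7848, 1.4002.
All moduli strictly greater than 1? No.
Verdict: Not invertible.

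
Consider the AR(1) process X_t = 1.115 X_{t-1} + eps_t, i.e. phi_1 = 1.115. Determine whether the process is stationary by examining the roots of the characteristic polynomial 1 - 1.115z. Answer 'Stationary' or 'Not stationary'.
\text{Not stationary}

The AR(p) characteristic polynomial is P(z) = 1 - 1.115z.
Stationarity requires all roots to lie outside the unit circle, i.e. |z| > 1 for every root.
This is linear in z: 1 + (-1.115) z = 0  =>  z = -1/(-1.115) = 0.896861,  |z| = 0.896861.
Moduli of all roots: 0.8969.
All moduli strictly greater than 1? No.
Verdict: Not stationary.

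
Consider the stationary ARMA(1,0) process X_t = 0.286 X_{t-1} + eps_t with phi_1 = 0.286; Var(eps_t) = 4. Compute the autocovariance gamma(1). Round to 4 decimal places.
\gamma(1) = 1.2459

Multiply the model equation by X_{t-k} and take expectations. With theta_0 = psi_0 = 1 and psi_j the MA(infinity) weights, this gives
  gamma(k) - sum_i phi_i gamma(k-i) = c_k,
  c_k = sigma^2 * sum_{j=k..q} theta_j psi_{j-k}   (c_k = 0 for k > q),
using gamma(-m) = gamma(m).
Pure AR (q = 0): c_0 = sigma^2 = 4, c_k = 0 for k >= 1.
Equations for k = 0 and k = 1 (AR order 1):
  gamma(0) = phi_1 gamma(1) + c_0
  gamma(1) = phi_1 gamma(0) + c_1
Substituting the second into the first: gamma(0) (1 - phi_1^2) = c_0 + phi_1 c_1, so
  gamma(0) = c_0 / (1 - phi_1^2) = 4 / (1 - (0.286)^2) = 4 / 0.918204 = 4.35633.
  gamma(1) = phi_1 gamma(0) = (0.286)(4.35633) = 1.24591.
Therefore gamma(1) = 1.2459 (to 4 decimal places).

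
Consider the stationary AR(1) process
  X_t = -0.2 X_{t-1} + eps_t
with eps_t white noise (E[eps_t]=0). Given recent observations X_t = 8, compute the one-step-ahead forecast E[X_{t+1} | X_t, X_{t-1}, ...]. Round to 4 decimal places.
E[X_{t+1} \mid \mathcal F_t] = -1.6000

For an AR(p) model X_t = c + sum_i phi_i X_{t-i} + eps_t, the
one-step-ahead conditional mean is
  E[X_{t+1} | X_t, ...] = c + sum_i phi_i X_{t+1-i}.
Substitute known values:
  E[X_{t+1} | ...] = (-0.2) * (8)
                   = -1.6000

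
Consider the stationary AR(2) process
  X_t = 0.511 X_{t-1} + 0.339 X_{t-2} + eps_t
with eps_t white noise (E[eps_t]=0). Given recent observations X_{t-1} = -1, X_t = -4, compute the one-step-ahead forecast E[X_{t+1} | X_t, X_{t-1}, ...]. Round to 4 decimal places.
E[X_{t+1} \mid \mathcal F_t] = -2.3830

For an AR(p) model X_t = c + sum_i phi_i X_{t-i} + eps_t, the
one-step-ahead conditional mean is
  E[X_{t+1} | X_t, ...] = c + sum_i phi_i X_{t+1-i}.
Substitute known values:
  E[X_{t+1} | ...] = (0.511) * (-4) + (0.339) * (-1)
                   = -2.3830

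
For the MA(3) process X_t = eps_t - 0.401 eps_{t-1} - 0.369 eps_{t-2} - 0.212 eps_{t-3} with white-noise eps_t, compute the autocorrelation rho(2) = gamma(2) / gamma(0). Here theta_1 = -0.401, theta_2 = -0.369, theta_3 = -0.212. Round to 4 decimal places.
\rho(2) = -0.2116

For an MA(q) process with theta_0 = 1, the autocovariance is
  gamma(k) = sigma^2 * sum_{i=0..q-k} theta_i * theta_{i+k},
and rho(k) = gamma(k) / gamma(0). Sigma^2 cancels.
  numerator   = (1)*(-0.369) + (-0.401)*(-0.212) = -0.283988.
  denominator = (1)^2 + (-0.401)^2 + (-0.369)^2 + (-0.212)^2 = 1.341906.
  rho(2) = -0.283988 / 1.341906 = -0.2116.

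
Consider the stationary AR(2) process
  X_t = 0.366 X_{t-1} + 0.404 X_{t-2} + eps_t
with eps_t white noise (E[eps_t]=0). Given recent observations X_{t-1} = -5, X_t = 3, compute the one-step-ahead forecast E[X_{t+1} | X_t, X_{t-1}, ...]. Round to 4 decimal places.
E[X_{t+1} \mid \mathcal F_t] = -0.9220

For an AR(p) model X_t = c + sum_i phi_i X_{t-i} + eps_t, the
one-step-ahead conditional mean is
  E[X_{t+1} | X_t, ...] = c + sum_i phi_i X_{t+1-i}.
Substitute known values:
  E[X_{t+1} | ...] = (0.366) * (3) + (0.404) * (-5)
                   = -0.9220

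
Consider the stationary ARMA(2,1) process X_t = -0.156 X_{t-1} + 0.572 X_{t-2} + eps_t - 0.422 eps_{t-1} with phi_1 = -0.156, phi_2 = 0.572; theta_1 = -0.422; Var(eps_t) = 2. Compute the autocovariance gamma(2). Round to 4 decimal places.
\gamma(2) = 3.5104

Multiply the model equation by X_{t-k} and take expectations. With theta_0 = psi_0 = 1 and psi_j the MA(infinity) weights, this gives
  gamma(k) - sum_i phi_i gamma(k-i) = c_k,
  c_k = sigma^2 * sum_{j=k..q} theta_j psi_{j-k}   (c_k = 0 for k > q),
using gamma(-m) = gamma(m).
psi-weights needed (psi_j = theta_j + sum_i phi_i psi_{j-i}):
  psi_1 = theta_1 + phi_1 = -0.422 + (-0.156) = -0.578
Right-hand sides:
  c_0 = sigma^2 (1 + theta_1 psi_1) = 2 * (1 + (-0.422)(-0.578)) = 2 * 1.243916 = 2.487832
  c_1 = sigma^2 theta_1 = 2 * (-0.422) = -0.844
  c_2 = 0
Equations for k = 0, 1, 2 (AR order 2, c_2 = 0):
  (E0) gamma(0) = phi_1 gamma(1) + phi_2 gamma(2) + c_0
  (E1) gamma(1) = phi_1 gamma(0) + phi_2 gamma(1) + c_1
  (E2) gamma(2) = phi_1 gamma(1) + phi_2 gamma(0)
From (E1): gamma(1) = A gamma(0) + B with
  A = phi_1 / (1 - phi_2) = -0.156 / 0.428 = -0.364486,   B = c_1 / (1 - phi_2) = -0.844 / 0.428 = -1.971963.
Insert (E2) into (E0): gamma(0) (1 - phi_2^2) = phi_1 (1 + phi_2) gamma(1) + c_0.
  phi_1 (1 + phi_2) = (-0.156)(1.572) = -0.245232,   1 - phi_2^2 = 0.672816.
Replace gamma(1) by A gamma(0) + B and collect gamma(0):
  gamma(0) [0.672816 - (-0.245232)(-0.364486)] = (-0.245232)(-1.971963) + 2.487832
  gamma(0) * 0.583432 = 2.97142
  gamma(0) = 2.97142 / 0.583432 = 5.092999.
  gamma(1) = A gamma(0) + B = (-0.364486)(5.092999) + (-1.971963) = -3.828289.
  gamma(2) = phi_1 gamma(1) + phi_2 gamma(0) = (-0.156)(-3.828289) + (0.572)(5.092999) = 3.510408.
Therefore gamma(2) = 3.5104 (to 4 decimal places).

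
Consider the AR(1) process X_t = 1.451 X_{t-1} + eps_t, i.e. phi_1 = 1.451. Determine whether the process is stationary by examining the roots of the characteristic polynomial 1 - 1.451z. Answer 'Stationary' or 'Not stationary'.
\text{Not stationary}

The AR(p) characteristic polynomial is P(z) = 1 - 1.451z.
Stationarity requires all roots to lie outside the unit circle, i.e. |z| > 1 for every root.
This is linear in z: 1 + (-1.451) z = 0  =>  z = -1/(-1.451) = 0.68918,  |z| = 0.68918.
Moduli of all roots: 0.6892.
All moduli strictly greater than 1? No.
Verdict: Not stationary.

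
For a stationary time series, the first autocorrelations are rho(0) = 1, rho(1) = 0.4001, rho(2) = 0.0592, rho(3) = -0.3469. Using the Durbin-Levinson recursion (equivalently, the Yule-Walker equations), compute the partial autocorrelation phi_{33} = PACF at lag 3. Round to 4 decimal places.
\phi_{33} = -0.3931

The PACF at lag k is phi_{kk}, the last component of the solution
to the Yule-Walker system G_k phi = r_k where
  (G_k)_{ij} = rho(|i - j|), (r_k)_i = rho(i), i,j = 1..k.
Equivalently, Durbin-Levinson gives phi_{kk} iteratively:
  phi_{11} = rho(1)
  phi_{kk} = [rho(k) - sum_{j=1..k-1} phi_{k-1,j} rho(k-j)]
            / [1 - sum_{j=1..k-1} phi_{k-1,j} rho(j)],
  phi_{k,j} = phi_{k-1,j} - phi_{kk} phi_{k-1,k-j},  j = 1..k-1.
Step k = 1:
  phi_11 = rho(1) = 0.4001.
Step k = 2:
  phi_22 = [rho(2) - phi_11 rho(1)] / [1 - phi_11 rho(1)] = [0.0592 - (0.4001)(0.4001)] / [1 - (0.4001)(0.4001)]
         = -0.10088001 / 0.83991999 = -0.120107.
  Update: phi_21 = phi_11 - phi_22 phi_11 = 0.4001 - (-0.120107)(0.4001) = 0.448155.
Step k = 3:
  phi_33 = [rho(3) - phi_21 rho(2) - phi_22 rho(1)] / [1 - phi_21 rho(1) - phi_22 rho(2)]
    numerator   = -0.3469 - (0.448155)(0.0592) - (-0.120107)(0.4001) = -0.32537607
    denominator = 1 - (0.448155)(0.4001) - (-0.120107)(0.0592) = 0.82780363
  phi_33 = -0.32537607 / 0.82780363 = -0.3931.
Therefore phi_{33} = -0.3931.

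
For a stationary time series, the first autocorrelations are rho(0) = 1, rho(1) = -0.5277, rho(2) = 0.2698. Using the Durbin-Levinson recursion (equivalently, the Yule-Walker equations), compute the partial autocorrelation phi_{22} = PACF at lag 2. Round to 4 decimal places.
\phi_{22} = -0.0120

The PACF at lag k is phi_{kk}, the last component of the solution
to the Yule-Walker system G_k phi = r_k where
  (G_k)_{ij} = rho(|i - j|), (r_k)_i = rho(i), i,j = 1..k.
Equivalently, Durbin-Levinson gives phi_{kk} iteratively:
  phi_{11} = rho(1)
  phi_{kk} = [rho(k) - sum_{j=1..k-1} phi_{k-1,j} rho(k-j)]
            / [1 - sum_{j=1..k-1} phi_{k-1,j} rho(j)],
  phi_{k,j} = phi_{k-1,j} - phi_{kk} phi_{k-1,k-j},  j = 1..k-1.
Step k = 1:
  phi_11 = rho(1) = -0.5277.
Step k = 2:
  phi_22 = [rho(2) - phi_11 rho(1)] / [1 - phi_11 rho(1)] = [0.2698 - (-0.5277)(-0.5277)] / [1 - (-0.5277)(-0.5277)]
         = -0.00866729 / 0.72153271 = -0.012.
Therefore phi_{22} = -0.0120.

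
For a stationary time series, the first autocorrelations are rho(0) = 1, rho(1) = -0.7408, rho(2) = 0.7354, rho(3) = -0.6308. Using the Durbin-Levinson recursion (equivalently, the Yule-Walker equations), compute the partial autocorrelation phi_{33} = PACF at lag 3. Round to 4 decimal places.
\phi_{33} = -0.0132

The PACF at lag k is phi_{kk}, the last component of the solution
to the Yule-Walker system G_k phi = r_k where
  (G_k)_{ij} = rho(|i - j|), (r_k)_i = rho(i), i,j = 1..k.
Equivalently, Durbin-Levinson gives phi_{kk} iteratively:
  phi_{11} = rho(1)
  phi_{kk} = [rho(k) - sum_{j=1..k-1} phi_{k-1,j} rho(k-j)]
            / [1 - sum_{j=1..k-1} phi_{k-1,j} rho(j)],
  phi_{k,j} = phi_{k-1,j} - phi_{kk} phi_{k-1,k-j},  j = 1..k-1.
Step k = 1:
  phi_11 = rho(1) = -0.7408.
Step k = 2:
  phi_22 = [rho(2) - phi_11 rho(1)] / [1 - phi_11 rho(1)] = [0.7354 - (-0.7408)(-0.7408)] / [1 - (-0.7408)(-0.7408)]
         = 0.18661536 / 0.45121536 = 0.413584.
  Update: phi_21 = phi_11 - phi_22 phi_11 = -0.7408 - (0.413584)(-0.7408) = -0.434417.
Step k = 3:
  phi_33 = [rho(3) - phi_21 rho(2) - phi_22 rho(1)] / [1 - phi_21 rho(1) - phi_22 rho(2)]
    numerator   = -0.6308 - (-0.434417)(0.7354) - (0.413584)(-0.7408) = -0.00494677
    denominator = 1 - (-0.434417)(-0.7408) - (0.413584)(0.7354) = 0.37403427
  phi_33 = -0.00494677 / 0.37403427 = -0.0132.
Therefore phi_{33} = -0.0132.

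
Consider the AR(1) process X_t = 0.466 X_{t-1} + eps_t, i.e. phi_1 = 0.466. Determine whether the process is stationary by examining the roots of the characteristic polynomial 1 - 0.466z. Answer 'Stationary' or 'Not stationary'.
\text{Stationary}

The AR(p) characteristic polynomial is P(z) = 1 - 0.466z.
Stationarity requires all roots to lie outside the unit circle, i.e. |z| > 1 for every root.
This is linear in z: 1 + (-0.466) z = 0  =>  z = -1/(-0.466) = 2.145923,  |z| = 2.145923.
Moduli of all roots: 2.1459.
All moduli strictly greater than 1? Yes.
Verdict: Stationary.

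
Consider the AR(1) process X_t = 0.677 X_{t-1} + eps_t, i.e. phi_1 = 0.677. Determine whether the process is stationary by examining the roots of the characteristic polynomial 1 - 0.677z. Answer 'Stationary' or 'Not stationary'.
\text{Stationary}

The AR(p) characteristic polynomial is P(z) = 1 - 0.677z.
Stationarity requires all roots to lie outside the unit circle, i.e. |z| > 1 for every root.
This is linear in z: 1 + (-0.677) z = 0  =>  z = -1/(-0.677) = 1.477105,  |z| = 1.477105.
Moduli of all roots: 1.4771.
All moduli strictly greater than 1? Yes.
Verdict: Stationary.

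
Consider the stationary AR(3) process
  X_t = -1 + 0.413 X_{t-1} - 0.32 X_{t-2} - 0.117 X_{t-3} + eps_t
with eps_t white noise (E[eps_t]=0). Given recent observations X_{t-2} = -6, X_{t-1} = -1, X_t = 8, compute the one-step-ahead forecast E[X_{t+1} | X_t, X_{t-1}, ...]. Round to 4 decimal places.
E[X_{t+1} \mid \mathcal F_t] = 3.3260

For an AR(p) model X_t = c + sum_i phi_i X_{t-i} + eps_t, the
one-step-ahead conditional mean is
  E[X_{t+1} | X_t, ...] = c + sum_i phi_i X_{t+1-i}.
Substitute known values:
  E[X_{t+1} | ...] = -1 + (0.413) * (8) + (-0.32) * (-1) + (-0.117) * (-6)
                   = 3.3260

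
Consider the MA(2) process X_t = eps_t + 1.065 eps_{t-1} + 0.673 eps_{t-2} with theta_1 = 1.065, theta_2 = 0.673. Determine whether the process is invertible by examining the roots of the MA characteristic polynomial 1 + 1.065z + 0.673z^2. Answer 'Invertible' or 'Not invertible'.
\text{Invertible}

The MA(q) characteristic polynomial is P(z) = 1 + 1.065z + 0.673z^2.
Invertibility requires all roots to lie outside the unit circle, i.e. |z| > 1 for every root.
Set 1 + (1.065) z + (0.673) z^2 = 0, i.e. a z^2 + b z + c = 0 with a = 0.673, b = 1.065, c = 1.
Discriminant D = b^2 - 4ac = (1.065)^2 - 4*(0.673)*1 = 1.134225 - (2.692) = -1.557775.
D < 0, so the roots are the complex-conjugate pair z = (-b +/- i sqrt(-D)) / (2a) = -0.7912 +/- 0.9273i.
For a conjugate pair |z|^2 = z * conj(z) = (product of roots) = c/a = 1/(0.673) = 1.485884, so |z| = sqrt(1.485884) = 1.219 for both roots.
Moduli of all roots: 1.2190, 1.2190.
All moduli strictly greater than 1? Yes.
Verdict: Invertible.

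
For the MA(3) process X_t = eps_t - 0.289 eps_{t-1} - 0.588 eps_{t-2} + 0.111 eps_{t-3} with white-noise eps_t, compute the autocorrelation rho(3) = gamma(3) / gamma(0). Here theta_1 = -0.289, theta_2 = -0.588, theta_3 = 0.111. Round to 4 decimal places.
\rho(3) = 0.0770

For an MA(q) process with theta_0 = 1, the autocovariance is
  gamma(k) = sigma^2 * sum_{i=0..q-k} theta_i * theta_{i+k},
and rho(k) = gamma(k) / gamma(0). Sigma^2 cancels.
  numerator   = (1)*(0.111) = 0.111.
  denominator = (1)^2 + (-0.289)^2 + (-0.588)^2 + (0.111)^2 = 1.441586.
  rho(3) = 0.111 / 1.441586 = 0.0770.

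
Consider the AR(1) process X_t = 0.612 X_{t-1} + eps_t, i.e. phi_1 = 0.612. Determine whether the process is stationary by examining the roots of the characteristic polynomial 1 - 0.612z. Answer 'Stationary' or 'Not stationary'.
\text{Stationary}

The AR(p) characteristic polynomial is P(z) = 1 - 0.612z.
Stationarity requires all roots to lie outside the unit circle, i.e. |z| > 1 for every root.
This is linear in z: 1 + (-0.612) z = 0  =>  z = -1/(-0.612) = 1.633987,  |z| = 1.633987.
Moduli of all roots: 1.6340.
All moduli strictly greater than 1? Yes.
Verdict: Stationary.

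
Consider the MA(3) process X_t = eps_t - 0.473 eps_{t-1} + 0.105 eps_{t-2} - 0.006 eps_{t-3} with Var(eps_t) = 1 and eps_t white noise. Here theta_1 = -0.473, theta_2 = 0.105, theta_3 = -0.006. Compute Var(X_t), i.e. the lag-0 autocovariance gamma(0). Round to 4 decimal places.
\gamma(0) = 1.2348

For an MA(q) process X_t = eps_t + sum_i theta_i eps_{t-i} with
Var(eps_t) = sigma^2, the variance is
  gamma(0) = sigma^2 * (1 + sum_i theta_i^2).
  sum_i theta_i^2 = (-0.473)^2 + (0.105)^2 + (-0.006)^2 = 0.223729 + 0.011025 + 0.000036 = 0.23479.
  gamma(0) = 1 * (1 + 0.23479) = 1 * 1.23479 = 1.23479, which rounds to 1.2348.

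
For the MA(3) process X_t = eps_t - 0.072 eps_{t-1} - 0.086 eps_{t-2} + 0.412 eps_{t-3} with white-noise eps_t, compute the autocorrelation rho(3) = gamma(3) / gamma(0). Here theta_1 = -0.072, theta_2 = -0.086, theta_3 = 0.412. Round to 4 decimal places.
\rho(3) = 0.3485

For an MA(q) process with theta_0 = 1, the autocovariance is
  gamma(k) = sigma^2 * sum_{i=0..q-k} theta_i * theta_{i+k},
and rho(k) = gamma(k) / gamma(0). Sigma^2 cancels.
  numerator   = (1)*(0.412) = 0.412.
  denominator = (1)^2 + (-0.072)^2 + (-0.086)^2 + (0.412)^2 = 1.182324.
  rho(3) = 0.412 / 1.182324 = 0.3485.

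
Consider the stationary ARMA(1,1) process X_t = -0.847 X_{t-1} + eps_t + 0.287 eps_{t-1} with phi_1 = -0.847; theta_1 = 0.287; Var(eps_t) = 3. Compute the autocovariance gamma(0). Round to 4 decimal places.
\gamma(0) = 6.3292

Multiply the model equation by X_{t-k} and take expectations. With theta_0 = psi_0 = 1 and psi_j the MA(infinity) weights, this gives
  gamma(k) - sum_i phi_i gamma(k-i) = c_k,
  c_k = sigma^2 * sum_{j=k..q} theta_j psi_{j-k}   (c_k = 0 for k > q),
using gamma(-m) = gamma(m).
psi-weights needed (psi_j = theta_j + sum_i phi_i psi_{j-i}):
  psi_1 = theta_1 + phi_1 = 0.287 + (-0.847) = -0.56
Right-hand sides:
  c_0 = sigma^2 (1 + theta_1 psi_1) = 3 * (1 + (0.287)(-0.56)) = 3 * 0.83928 = 2.51784
  c_1 = sigma^2 theta_1 = 3 * (0.287) = 0.861
  c_2 = 0
Equations for k = 0 and k = 1 (AR order 1):
  gamma(0) = phi_1 gamma(1) + c_0
  gamma(1) = phi_1 gamma(0) + c_1
Substituting the second into the first: gamma(0) (1 - phi_1^2) = c_0 + phi_1 c_1, so
  gamma(0) = (c_0 + phi_1 c_1) / (1 - phi_1^2) = (2.51784 + (-0.847)(0.861)) / (1 - (-0.847)^2) = 1.788573 / 0.282591 = 6.329193.
Therefore gamma(0) = 6.3292 (to 4 decimal places).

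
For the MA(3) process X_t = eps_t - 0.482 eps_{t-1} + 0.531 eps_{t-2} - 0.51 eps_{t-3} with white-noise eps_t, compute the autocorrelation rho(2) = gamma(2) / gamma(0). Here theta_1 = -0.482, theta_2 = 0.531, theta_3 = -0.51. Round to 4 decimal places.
\rho(2) = 0.4378

For an MA(q) process with theta_0 = 1, the autocovariance is
  gamma(k) = sigma^2 * sum_{i=0..q-k} theta_i * theta_{i+k},
and rho(k) = gamma(k) / gamma(0). Sigma^2 cancels.
  numerator   = (1)*(0.531) + (-0.482)*(-0.51) = 0.77682.
  denominator = (1)^2 + (-0.482)^2 + (0.531)^2 + (-0.51)^2 = 1.774385.
  rho(2) = 0.77682 / 1.774385 = 0.4378.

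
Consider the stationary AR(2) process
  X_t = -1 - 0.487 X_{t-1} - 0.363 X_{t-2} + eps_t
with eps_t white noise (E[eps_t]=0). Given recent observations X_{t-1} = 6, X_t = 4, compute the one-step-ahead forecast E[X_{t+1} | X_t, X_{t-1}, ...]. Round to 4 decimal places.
E[X_{t+1} \mid \mathcal F_t] = -5.1260

For an AR(p) model X_t = c + sum_i phi_i X_{t-i} + eps_t, the
one-step-ahead conditional mean is
  E[X_{t+1} | X_t, ...] = c + sum_i phi_i X_{t+1-i}.
Substitute known values:
  E[X_{t+1} | ...] = -1 + (-0.487) * (4) + (-0.363) * (6)
                   = -5.1260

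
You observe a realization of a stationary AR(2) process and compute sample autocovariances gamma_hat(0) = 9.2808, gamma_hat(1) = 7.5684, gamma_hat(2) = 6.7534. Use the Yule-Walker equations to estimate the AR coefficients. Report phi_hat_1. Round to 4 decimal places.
\hat\phi_{1} = 0.6630

The Yule-Walker equations for an AR(p) process read, in matrix form,
  Gamma_p phi = r_p,   with   (Gamma_p)_{ij} = gamma(|i - j|),
                       (r_p)_i = gamma(i),   i,j = 1..p.
Substitute the sample gammas (Toeplitz matrix and right-hand side of size 2):
  Gamma_p = [[9.2808, 7.5684], [7.5684, 9.2808]]
  r_p     = [7.5684, 6.7534]
Written out:
  9.2808 phi_1 + 7.5684 phi_2 = 7.5684
  7.5684 phi_1 + 9.2808 phi_2 = 6.7534
Solve by Cramer's rule:
  det = gamma(0)^2 - gamma(1)^2 = (9.2808)^2 - (7.5684)^2 = 86.13324864 - 57.28067856 = 28.85257008
  phi_hat_1 = [gamma(1) gamma(0) - gamma(1) gamma(2)] / det = [(7.5684)(9.2808) - (7.5684)(6.7534)] / 28.85257008 = 19.12837416 / 28.85257008 = 0.663
  phi_hat_2 = [gamma(0) gamma(2) - gamma(1)^2] / det = [(9.2808)(6.7534) - (7.5684)^2] / 28.85257008 = 5.39627616 / 28.85257008 = 0.187
So phi_hat = [0.6630, 0.1870].
Therefore phi_hat_1 = 0.6630.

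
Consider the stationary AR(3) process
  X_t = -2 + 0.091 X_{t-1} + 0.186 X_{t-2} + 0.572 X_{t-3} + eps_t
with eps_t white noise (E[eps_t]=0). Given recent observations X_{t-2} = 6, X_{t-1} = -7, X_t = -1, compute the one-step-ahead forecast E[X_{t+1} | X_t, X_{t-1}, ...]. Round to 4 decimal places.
E[X_{t+1} \mid \mathcal F_t] = 0.0390

For an AR(p) model X_t = c + sum_i phi_i X_{t-i} + eps_t, the
one-step-ahead conditional mean is
  E[X_{t+1} | X_t, ...] = c + sum_i phi_i X_{t+1-i}.
Substitute known values:
  E[X_{t+1} | ...] = -2 + (0.091) * (-1) + (0.186) * (-7) + (0.572) * (6)
                   = 0.0390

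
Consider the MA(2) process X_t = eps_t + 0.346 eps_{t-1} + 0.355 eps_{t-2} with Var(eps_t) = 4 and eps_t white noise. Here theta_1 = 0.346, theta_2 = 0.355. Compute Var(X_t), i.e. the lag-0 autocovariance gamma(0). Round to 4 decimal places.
\gamma(0) = 4.9830

For an MA(q) process X_t = eps_t + sum_i theta_i eps_{t-i} with
Var(eps_t) = sigma^2, the variance is
  gamma(0) = sigma^2 * (1 + sum_i theta_i^2).
  sum_i theta_i^2 = (0.346)^2 + (0.355)^2 = 0.119716 + 0.126025 = 0.245741.
  gamma(0) = 4 * (1 + 0.245741) = 4 * 1.245741 = 4.982964, which rounds to 4.9830.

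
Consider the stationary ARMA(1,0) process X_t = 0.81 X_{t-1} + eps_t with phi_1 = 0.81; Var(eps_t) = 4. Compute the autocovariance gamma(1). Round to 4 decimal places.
\gamma(1) = 9.4213

Multiply the model equation by X_{t-k} and take expectations. With theta_0 = psi_0 = 1 and psi_j the MA(infinity) weights, this gives
  gamma(k) - sum_i phi_i gamma(k-i) = c_k,
  c_k = sigma^2 * sum_{j=k..q} theta_j psi_{j-k}   (c_k = 0 for k > q),
using gamma(-m) = gamma(m).
Pure AR (q = 0): c_0 = sigma^2 = 4, c_k = 0 for k >= 1.
Equations for k = 0 and k = 1 (AR order 1):
  gamma(0) = phi_1 gamma(1) + c_0
  gamma(1) = phi_1 gamma(0) + c_1
Substituting the second into the first: gamma(0) (1 - phi_1^2) = c_0 + phi_1 c_1, so
  gamma(0) = c_0 / (1 - phi_1^2) = 4 / (1 - (0.81)^2) = 4 / 0.3439 = 11.631288.
  gamma(1) = phi_1 gamma(0) = (0.81)(11.631288) = 9.421343.
Therefore gamma(1) = 9.4213 (to 4 decimal places).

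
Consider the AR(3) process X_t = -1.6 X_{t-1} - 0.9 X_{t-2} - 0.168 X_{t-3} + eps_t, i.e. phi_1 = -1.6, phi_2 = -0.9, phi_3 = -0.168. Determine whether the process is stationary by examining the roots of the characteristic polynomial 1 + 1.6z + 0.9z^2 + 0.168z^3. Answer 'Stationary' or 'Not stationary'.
\text{Stationary}

The AR(p) characteristic polynomial is P(z) = 1 + 1.6z + 0.9z^2 + 0.168z^3.
Stationarity requires all roots to lie outside the unit circle, i.e. |z| > 1 for every root.
Degree 3: look for a simple real root z0 first, then factor out (1 - z/z0) and solve the remaining quadratic.
Testing z0 = -2.5: P(-2.5) = 1 + (1.6)(-2.5) + (0.9)(-2.5)^2 + (0.168)(-2.5)^3
  = 1 + (-4) + (5.625) + (-2.625) = 0.  So z_0 = -2.5 is a root, |z_0| = 2.5.
Divide out the factor (1 + 0.4 z) = (1 - z/z0) (since 1/z0 = -0.4):
  P(z) = (1 + 0.4 z)(1 + (1.2) z + (0.42) z^2)
  [check: z-coef 1.2 - (-0.4) = 1.6; z^2-coef 0.42 - (-0.4)(1.2) = 0.9; z^3-coef -(-0.4)(0.42) = 0.168.]
Remaining roots from the quadratic factor 1 + (1.2) z + (0.42) z^2:
  Set 1 + (1.2) z + (0.42) z^2 = 0, i.e. a z^2 + b z + c = 0 with a = 0.42, b = 1.2, c = 1.
  Discriminant D = b^2 - 4ac = (1.2)^2 - 4*(0.42)*1 = 1.44 - (1.68) = -0.24.
  D < 0, so the roots are the complex-conjugate pair z = (-b +/- i sqrt(-D)) / (2a) = -1.4286 +/- 0.5832i.
  For a conjugate pair |z|^2 = z * conj(z) = (product of roots) = c/a = 1/(0.42) = 2.380952, so |z| = sqrt(2.380952) = 1.543 for both roots.
Moduli of all roots: 2.5000, 1.5430, 1.5430.
All moduli strictly greater than 1? Yes.
Verdict: Stationary.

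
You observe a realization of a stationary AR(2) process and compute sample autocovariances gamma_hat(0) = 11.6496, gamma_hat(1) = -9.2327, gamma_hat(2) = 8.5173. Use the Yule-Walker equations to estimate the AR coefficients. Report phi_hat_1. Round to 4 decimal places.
\hat\phi_{1} = -0.5730

The Yule-Walker equations for an AR(p) process read, in matrix form,
  Gamma_p phi = r_p,   with   (Gamma_p)_{ij} = gamma(|i - j|),
                       (r_p)_i = gamma(i),   i,j = 1..p.
Substitute the sample gammas (Toeplitz matrix and right-hand side of size 2):
  Gamma_p = [[11.6496, -9.2327], [-9.2327, 11.6496]]
  r_p     = [-9.2327, 8.5173]
Written out:
  11.6496 phi_1 - 9.2327 phi_2 = -9.2327
  -9.2327 phi_1 + 11.6496 phi_2 = 8.5173
Solve by Cramer's rule:
  det = gamma(0)^2 - gamma(1)^2 = (11.6496)^2 - (-9.2327)^2 = 135.71318016 - 85.24274929 = 50.47043087
  phi_hat_1 = [gamma(1) gamma(0) - gamma(1) gamma(2)] / det = [(-9.2327)(11.6496) - (-9.2327)(8.5173)] / 50.47043087 = -28.91958621 / 50.47043087 = -0.573
  phi_hat_2 = [gamma(0) gamma(2) - gamma(1)^2] / det = [(11.6496)(8.5173) - (-9.2327)^2] / 50.47043087 = 13.98038879 / 50.47043087 = 0.277
So phi_hat = [-0.5730, 0.2770].
Therefore phi_hat_1 = -0.5730.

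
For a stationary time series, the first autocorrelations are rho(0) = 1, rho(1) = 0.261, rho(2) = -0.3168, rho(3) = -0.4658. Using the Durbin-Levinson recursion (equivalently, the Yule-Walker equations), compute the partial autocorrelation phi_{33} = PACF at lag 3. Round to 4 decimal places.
\phi_{33} = -0.3120

The PACF at lag k is phi_{kk}, the last component of the solution
to the Yule-Walker system G_k phi = r_k where
  (G_k)_{ij} = rho(|i - j|), (r_k)_i = rho(i), i,j = 1..k.
Equivalently, Durbin-Levinson gives phi_{kk} iteratively:
  phi_{11} = rho(1)
  phi_{kk} = [rho(k) - sum_{j=1..k-1} phi_{k-1,j} rho(k-j)]
            / [1 - sum_{j=1..k-1} phi_{k-1,j} rho(j)],
  phi_{k,j} = phi_{k-1,j} - phi_{kk} phi_{k-1,k-j},  j = 1..k-1.
Step k = 1:
  phi_11 = rho(1) = 0.261.
Step k = 2:
  phi_22 = [rho(2) - phi_11 rho(1)] / [1 - phi_11 rho(1)] = [-0.3168 - (0.261)(0.261)] / [1 - (0.261)(0.261)]
         = -0.384921 / 0.931879 = -0.413059.
  Update: phi_21 = phi_11 - phi_22 phi_11 = 0.261 - (-0.413059)(0.261) = 0.368808.
Step k = 3:
  phi_33 = [rho(3) - phi_21 rho(2) - phi_22 rho(1)] / [1 - phi_21 rho(1) - phi_22 rho(2)]
    numerator   = -0.4658 - (0.368808)(-0.3168) - (-0.413059)(0.261) = -0.2411531
    denominator = 1 - (0.368808)(0.261) - (-0.413059)(-0.3168) = 0.77288392
  phi_33 = -0.2411531 / 0.77288392 = -0.312.
Therefore phi_{33} = -0.3120.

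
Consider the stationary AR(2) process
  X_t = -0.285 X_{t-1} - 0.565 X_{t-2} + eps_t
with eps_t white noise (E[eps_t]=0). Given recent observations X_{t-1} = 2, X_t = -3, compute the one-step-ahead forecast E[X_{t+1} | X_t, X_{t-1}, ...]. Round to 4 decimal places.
E[X_{t+1} \mid \mathcal F_t] = -0.2750

For an AR(p) model X_t = c + sum_i phi_i X_{t-i} + eps_t, the
one-step-ahead conditional mean is
  E[X_{t+1} | X_t, ...] = c + sum_i phi_i X_{t+1-i}.
Substitute known values:
  E[X_{t+1} | ...] = (-0.285) * (-3) + (-0.565) * (2)
                   = -0.2750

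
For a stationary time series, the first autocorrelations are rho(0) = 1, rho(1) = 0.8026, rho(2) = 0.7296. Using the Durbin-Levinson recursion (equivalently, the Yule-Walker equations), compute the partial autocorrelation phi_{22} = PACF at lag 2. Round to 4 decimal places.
\phi_{22} = 0.2401

The PACF at lag k is phi_{kk}, the last component of the solution
to the Yule-Walker system G_k phi = r_k where
  (G_k)_{ij} = rho(|i - j|), (r_k)_i = rho(i), i,j = 1..k.
Equivalently, Durbin-Levinson gives phi_{kk} iteratively:
  phi_{11} = rho(1)
  phi_{kk} = [rho(k) - sum_{j=1..k-1} phi_{k-1,j} rho(k-j)]
            / [1 - sum_{j=1..k-1} phi_{k-1,j} rho(j)],
  phi_{k,j} = phi_{k-1,j} - phi_{kk} phi_{k-1,k-j},  j = 1..k-1.
Step k = 1:
  phi_11 = rho(1) = 0.8026.
Step k = 2:
  phi_22 = [rho(2) - phi_11 rho(1)] / [1 - phi_11 rho(1)] = [0.7296 - (0.8026)(0.8026)] / [1 - (0.8026)(0.8026)]
         = 0.08543324 / 0.35583324 = 0.2401.
Therefore phi_{22} = 0.2401.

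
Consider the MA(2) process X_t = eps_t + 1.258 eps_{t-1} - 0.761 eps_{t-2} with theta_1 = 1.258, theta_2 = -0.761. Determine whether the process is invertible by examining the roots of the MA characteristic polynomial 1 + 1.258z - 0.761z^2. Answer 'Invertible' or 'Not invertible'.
\text{Not invertible}

The MA(q) characteristic polynomial is P(z) = 1 + 1.258z - 0.761z^2.
Invertibility requires all roots to lie outside the unit circle, i.e. |z| > 1 for every root.
Set 1 + (1.258) z + (-0.761) z^2 = 0, i.e. a z^2 + b z + c = 0 with a = -0.761, b = 1.258, c = 1.
Discriminant D = b^2 - 4ac = (1.258)^2 - 4*(-0.761)*1 = 1.582564 - (-3.044) = 4.626564.
D >= 0, so the roots are real: z = (-b +/- sqrt(D)) / (2a) = (-1.258 +/- 2.150945) / (-1.522).
  z_1 = (-1.258 + 2.150945) / (-1.522) = -0.5867,   |z_1| = 0.5867.
  z_2 = (-1.258 - 2.150945) / (-1.522) = 2.2398,   |z_2| = 2.2398.
Moduli of all roots: 0.5867, 2.2398.
All moduli strictly greater than 1? No.
Verdict: Not invertible.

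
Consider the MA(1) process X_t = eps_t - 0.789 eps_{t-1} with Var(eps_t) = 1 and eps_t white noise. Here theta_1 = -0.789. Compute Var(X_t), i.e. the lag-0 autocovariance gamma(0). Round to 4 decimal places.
\gamma(0) = 1.6225

For an MA(q) process X_t = eps_t + sum_i theta_i eps_{t-i} with
Var(eps_t) = sigma^2, the variance is
  gamma(0) = sigma^2 * (1 + sum_i theta_i^2).
  sum_i theta_i^2 = (-0.789)^2 = 0.622521.
  gamma(0) = 1 * (1 + 0.622521) = 1 * 1.622521 = 1.622521, which rounds to 1.6225.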